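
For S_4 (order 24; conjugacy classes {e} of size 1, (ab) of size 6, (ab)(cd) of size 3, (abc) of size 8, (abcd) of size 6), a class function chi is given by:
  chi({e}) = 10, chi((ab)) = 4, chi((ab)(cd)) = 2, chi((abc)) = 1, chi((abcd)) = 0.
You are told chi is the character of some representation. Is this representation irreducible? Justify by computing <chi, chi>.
Not irreducible (reducible): <chi, chi> = 9 > 1.

Why: <chi, chi> = (1/|G|) sum_C |C| * |chi(C)|^2 = (1/24)[1*|10|^2 + 6*|4|^2 + 3*|2|^2 + 8*|1|^2 + 6*|0|^2]
  = (1/24)[(100) + (96) + (12) + (8) + (0)] = 216/24 = 9.
A character is irreducible iff <chi, chi> = 1, so this representation is reducible.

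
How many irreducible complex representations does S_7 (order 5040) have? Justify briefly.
15

Working: The number of irreducible complex representations of a finite group equals its number of conjugacy classes. Conjugacy classes in S_7 correspond to cycle types, i.e. partitions of 7; there are p(7) = 15 of them, so S_7 (order 5040) has exactly 15 irreducible complex representations.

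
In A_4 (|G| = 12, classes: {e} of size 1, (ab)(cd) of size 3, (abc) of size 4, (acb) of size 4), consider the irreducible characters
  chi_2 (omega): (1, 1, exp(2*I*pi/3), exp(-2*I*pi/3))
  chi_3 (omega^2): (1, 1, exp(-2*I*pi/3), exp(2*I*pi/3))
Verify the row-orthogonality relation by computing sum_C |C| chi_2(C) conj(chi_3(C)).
Sum = 0; so <chi_2, chi_3> = 0 (distinct irreducibles are orthogonal).

Compute term by term over conjugacy classes (|C| * chi_2(C) * conj(chi_3(C))):
  1*(1)*conj(1) + 3*(1)*conj(1) + 4*(exp(2*I*pi/3))*conj(exp(-2*I*pi/3)) + 4*(exp(-2*I*pi/3))*conj(exp(2*I*pi/3))
  = (1) + (3) + (4*exp(-2*I*pi/3)) + (4*exp(2*I*pi/3))
  = 0.
(Exp terms are combined using exp(i*s)*conj(exp(i*t)) = exp(i*(s-t)), and sums of them are collapsed using the identity that for every m > 1 the m distinct m-th roots of unity sum to 0, e.g. 1 + exp(2*I*pi/3) + exp(-2*I*pi/3) = 0.)
Dividing by |G| = 12 gives 0/12 = 0, matching the row-orthogonality relation <chi_2, chi_3> = [chi_2 = chi_3].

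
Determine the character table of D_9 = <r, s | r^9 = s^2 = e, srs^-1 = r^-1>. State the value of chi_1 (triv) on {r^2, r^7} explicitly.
Conjugacy classes: {e} of size 1, {r^1, r^8} of size 2, {r^2, r^7} of size 2, {r^3, r^6} of size 2, {r^4, r^5} of size 2, {s, sr, ..., sr^8} of size 9.
Character table:
  irrep \ class              {e} (size 1)  {r^1, r^8} (size 2)  {r^2, r^7} (size 2)  {r^3, r^6} (size 2)  {r^4, r^5} (size 2)  {s, sr, ..., sr^8} (size 9)
  chi_1 (triv)               1             1                    1                    1                    1                    1                          
  chi_2 (sign: r->1, s->-1)  1             1                    1                    1                    1                    -1                         
  chi_3 (2d, j=1)            2             2*cos(2*pi/9)        2*cos(4*pi/9)        -1                   -2*cos(pi/9)         0                          
  chi_4 (2d, j=2)            2             2*cos(4*pi/9)        -2*cos(pi/9)         -1                   2*cos(2*pi/9)        0                          
  chi_5 (2d, j=3)            2             -1                   -1                   2                    -1                   0                          
  chi_6 (2d, j=4)            2             -2*cos(pi/9)         2*cos(2*pi/9)        -1                   2*cos(4*pi/9)        0                          

Spot check: chi_1 (triv) on {r^2, r^7} = 1.

Justification: D_9 has order 2*9 = 18 with 6 conjugacy classes, hence 6 irreducibles. Sum of squared dims 1 + 1 + 4 + 4 + 4 + 4 = 18 = |G|. Linear characters come from the abelianisation; the 2-dimensional irreps have character r^k -> 2*cos(2*pi*j*k/9), reflections -> 0.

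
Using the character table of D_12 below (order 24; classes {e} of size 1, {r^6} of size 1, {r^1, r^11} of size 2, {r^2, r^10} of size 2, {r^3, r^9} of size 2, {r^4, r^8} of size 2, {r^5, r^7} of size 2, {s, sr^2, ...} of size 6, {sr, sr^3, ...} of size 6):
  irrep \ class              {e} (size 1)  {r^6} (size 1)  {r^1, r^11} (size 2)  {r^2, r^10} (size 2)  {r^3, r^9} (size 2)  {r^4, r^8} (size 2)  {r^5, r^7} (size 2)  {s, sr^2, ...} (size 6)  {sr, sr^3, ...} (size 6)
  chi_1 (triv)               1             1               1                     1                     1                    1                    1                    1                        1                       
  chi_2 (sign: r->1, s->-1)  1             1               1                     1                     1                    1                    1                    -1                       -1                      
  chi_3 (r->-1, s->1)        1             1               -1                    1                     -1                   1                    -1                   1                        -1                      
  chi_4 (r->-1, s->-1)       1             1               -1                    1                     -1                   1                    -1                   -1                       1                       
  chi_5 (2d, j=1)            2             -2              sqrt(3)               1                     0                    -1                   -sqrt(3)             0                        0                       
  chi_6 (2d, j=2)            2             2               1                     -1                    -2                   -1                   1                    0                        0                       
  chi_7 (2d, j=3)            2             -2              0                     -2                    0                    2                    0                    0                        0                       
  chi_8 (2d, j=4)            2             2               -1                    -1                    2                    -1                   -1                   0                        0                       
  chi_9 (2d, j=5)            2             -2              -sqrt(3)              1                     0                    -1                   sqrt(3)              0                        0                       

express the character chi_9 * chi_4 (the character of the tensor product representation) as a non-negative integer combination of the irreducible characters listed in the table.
chi_9 tensor chi_4 = chi_5 (all other irreducibles have multiplicity 0).

Proof sketch: The character of a tensor product is the pointwise product (chi_9 * chi_4)(C) = chi_9(C) * chi_4(C):
  {e}: (2)*(1), {r^6}: (-2)*(1), {r^1, r^11}: (-sqrt(3))*(-1), {r^2, r^10}: (1)*(1), {r^3, r^9}: (0)*(-1), {r^4, r^8}: (-1)*(1), {r^5, r^7}: (sqrt(3))*(-1), {s, sr^2, ...}: (0)*(-1), {sr, sr^3, ...}: (0)*(1)
so (chi_9 * chi_4) takes values
  {e} -> 2, {r^6} -> -2, {r^1, r^11} -> sqrt(3), {r^2, r^10} -> 1, {r^3, r^9} -> 0, {r^4, r^8} -> -1, {r^5, r^7} -> -sqrt(3), {s, sr^2, ...} -> 0, {sr, sr^3, ...} -> 0.
Now take the inner product of this character with each irreducible chi from the table, <chi_9*chi_4, chi> = (1/24) sum_C |C| (chi_9*chi_4)(C) conj(chi(C)):
  <chi_9*chi_4, chi_1> = (1/24)[1*(2)*conj(1) + 1*(-2)*conj(1) + 2*(sqrt(3))*conj(1) + 2*(1)*conj(1) + 2*(0)*conj(1) + 2*(-1)*conj(1) + 2*(-sqrt(3))*conj(1) + 6*(0)*conj(1) + 6*(0)*conj(1)]
      = (1/24)[(2) + (-2) + (2*sqrt(3)) + (2) + (0) + (-2) + (-2*sqrt(3)) + (0) + (0)] = 0/24 = 0
  <chi_9*chi_4, chi_2> = (1/24)[1*(2)*conj(1) + 1*(-2)*conj(1) + 2*(sqrt(3))*conj(1) + 2*(1)*conj(1) + 2*(0)*conj(1) + 2*(-1)*conj(1) + 2*(-sqrt(3))*conj(1) + 6*(0)*conj(-1) + 6*(0)*conj(-1)]
      = (1/24)[(2) + (-2) + (2*sqrt(3)) + (2) + (0) + (-2) + (-2*sqrt(3)) + (0) + (0)] = 0/24 = 0
  <chi_9*chi_4, chi_3> = (1/24)[1*(2)*conj(1) + 1*(-2)*conj(1) + 2*(sqrt(3))*conj(-1) + 2*(1)*conj(1) + 2*(0)*conj(-1) + 2*(-1)*conj(1) + 2*(-sqrt(3))*conj(-1) + 6*(0)*conj(1) + 6*(0)*conj(-1)]
      = (1/24)[(2) + (-2) + (-2*sqrt(3)) + (2) + (0) + (-2) + (2*sqrt(3)) + (0) + (0)] = 0/24 = 0
  <chi_9*chi_4, chi_4> = (1/24)[1*(2)*conj(1) + 1*(-2)*conj(1) + 2*(sqrt(3))*conj(-1) + 2*(1)*conj(1) + 2*(0)*conj(-1) + 2*(-1)*conj(1) + 2*(-sqrt(3))*conj(-1) + 6*(0)*conj(-1) + 6*(0)*conj(1)]
      = (1/24)[(2) + (-2) + (-2*sqrt(3)) + (2) + (0) + (-2) + (2*sqrt(3)) + (0) + (0)] = 0/24 = 0
  <chi_9*chi_4, chi_5> = (1/24)[1*(2)*conj(2) + 1*(-2)*conj(-2) + 2*(sqrt(3))*conj(sqrt(3)) + 2*(1)*conj(1) + 2*(0)*conj(0) + 2*(-1)*conj(-1) + 2*(-sqrt(3))*conj(-sqrt(3)) + 6*(0)*conj(0) + 6*(0)*conj(0)]
      = (1/24)[(4) + (4) + (6) + (2) + (0) + (2) + (6) + (0) + (0)] = 24/24 = 1
  <chi_9*chi_4, chi_6> = (1/24)[1*(2)*conj(2) + 1*(-2)*conj(2) + 2*(sqrt(3))*conj(1) + 2*(1)*conj(-1) + 2*(0)*conj(-2) + 2*(-1)*conj(-1) + 2*(-sqrt(3))*conj(1) + 6*(0)*conj(0) + 6*(0)*conj(0)]
      = (1/24)[(4) + (-4) + (2*sqrt(3)) + (-2) + (0) + (2) + (-2*sqrt(3)) + (0) + (0)] = 0/24 = 0
  <chi_9*chi_4, chi_7> = (1/24)[1*(2)*conj(2) + 1*(-2)*conj(-2) + 2*(sqrt(3))*conj(0) + 2*(1)*conj(-2) + 2*(0)*conj(0) + 2*(-1)*conj(2) + 2*(-sqrt(3))*conj(0) + 6*(0)*conj(0) + 6*(0)*conj(0)]
      = (1/24)[(4) + (4) + (0) + (-4) + (0) + (-4) + (0) + (0) + (0)] = 0/24 = 0
  <chi_9*chi_4, chi_8> = (1/24)[1*(2)*conj(2) + 1*(-2)*conj(2) + 2*(sqrt(3))*conj(-1) + 2*(1)*conj(-1) + 2*(0)*conj(2) + 2*(-1)*conj(-1) + 2*(-sqrt(3))*conj(-1) + 6*(0)*conj(0) + 6*(0)*conj(0)]
      = (1/24)[(4) + (-4) + (-2*sqrt(3)) + (-2) + (0) + (2) + (2*sqrt(3)) + (0) + (0)] = 0/24 = 0
  <chi_9*chi_4, chi_9> = (1/24)[1*(2)*conj(2) + 1*(-2)*conj(-2) + 2*(sqrt(3))*conj(-sqrt(3)) + 2*(1)*conj(1) + 2*(0)*conj(0) + 2*(-1)*conj(-1) + 2*(-sqrt(3))*conj(sqrt(3)) + 6*(0)*conj(0) + 6*(0)*conj(0)]
      = (1/24)[(4) + (4) + (-6) + (2) + (0) + (2) + (-6) + (0) + (0)] = 0/24 = 0
Hence the multiplicities are chi_5: 1. Dimension check: dim(chi_9)*dim(chi_4) = 2*1 = 2 and sum (mult * dim) = 1*2 = 2.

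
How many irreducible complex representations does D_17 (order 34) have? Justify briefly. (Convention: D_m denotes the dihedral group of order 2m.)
10

Argument: The number of irreducible complex representations of a finite group equals its number of conjugacy classes. D_17 has 10 conjugacy classes ((n+3)/2 for n odd), so D_17 (order 34) has exactly 10 irreducible complex representations.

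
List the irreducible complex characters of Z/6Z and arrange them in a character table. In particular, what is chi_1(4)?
Character table of Z/6Z (irreps indexed chi_0,...,chi_5 with chi_k(m) = zeta_6^(k*m), zeta_6 = exp(2*pi*i/6)):
  irrep \ class  {0} (size 1)  {1} (size 1)    {2} (size 1)    {3} (size 1)  {4} (size 1)    {5} (size 1)  
  chi_0          1             1               1               1             1               1             
  chi_1          1             exp(I*pi/3)     exp(2*I*pi/3)   -1            exp(-2*I*pi/3)  exp(-I*pi/3)  
  chi_2          1             exp(2*I*pi/3)   exp(-2*I*pi/3)  1             exp(2*I*pi/3)   exp(-2*I*pi/3)
  chi_3          1             -1              1               -1            1               -1            
  chi_4          1             exp(-2*I*pi/3)  exp(2*I*pi/3)   1             exp(-2*I*pi/3)  exp(2*I*pi/3) 
  chi_5          1             exp(-I*pi/3)    exp(-2*I*pi/3)  -1            exp(2*I*pi/3)   exp(I*pi/3)   

Spot check: chi_1(4) = zeta_6^(1*4) = zeta_6^4 = exp(-2*I*pi/3).

Details: Z/6Z is abelian, so all 6 irreducible complex representations are 1-dimensional. They are given by chi_k(m) = zeta_6^(k*m) for k = 0,...,5. Row orthogonality: sum_m chi_k(m) conj(chi_l(m)) = 6 * [k = l].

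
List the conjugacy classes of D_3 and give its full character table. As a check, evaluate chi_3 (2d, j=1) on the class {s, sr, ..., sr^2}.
Conjugacy classes: {e} of size 1, {r^1, r^2} of size 2, {s, sr, ..., sr^2} of size 3.
Character table:
  irrep \ class              {e} (size 1)  {r^1, r^2} (size 2)  {s, sr, ..., sr^2} (size 3)
  chi_1 (triv)               1             1                    1                          
  chi_2 (sign: r->1, s->-1)  1             1                    -1                         
  chi_3 (2d, j=1)            2             -1                   0                          

Spot check: chi_3 (2d, j=1) on {s, sr, ..., sr^2} = 0.

Working: D_3 has order 2*3 = 6 with 3 conjugacy classes, hence 3 irreducibles. Sum of squared dims 1 + 1 + 4 = 6 = |G|. Linear characters come from the abelianisation; the 2-dimensional irreps have character r^k -> 2*cos(2*pi*j*k/3), reflections -> 0.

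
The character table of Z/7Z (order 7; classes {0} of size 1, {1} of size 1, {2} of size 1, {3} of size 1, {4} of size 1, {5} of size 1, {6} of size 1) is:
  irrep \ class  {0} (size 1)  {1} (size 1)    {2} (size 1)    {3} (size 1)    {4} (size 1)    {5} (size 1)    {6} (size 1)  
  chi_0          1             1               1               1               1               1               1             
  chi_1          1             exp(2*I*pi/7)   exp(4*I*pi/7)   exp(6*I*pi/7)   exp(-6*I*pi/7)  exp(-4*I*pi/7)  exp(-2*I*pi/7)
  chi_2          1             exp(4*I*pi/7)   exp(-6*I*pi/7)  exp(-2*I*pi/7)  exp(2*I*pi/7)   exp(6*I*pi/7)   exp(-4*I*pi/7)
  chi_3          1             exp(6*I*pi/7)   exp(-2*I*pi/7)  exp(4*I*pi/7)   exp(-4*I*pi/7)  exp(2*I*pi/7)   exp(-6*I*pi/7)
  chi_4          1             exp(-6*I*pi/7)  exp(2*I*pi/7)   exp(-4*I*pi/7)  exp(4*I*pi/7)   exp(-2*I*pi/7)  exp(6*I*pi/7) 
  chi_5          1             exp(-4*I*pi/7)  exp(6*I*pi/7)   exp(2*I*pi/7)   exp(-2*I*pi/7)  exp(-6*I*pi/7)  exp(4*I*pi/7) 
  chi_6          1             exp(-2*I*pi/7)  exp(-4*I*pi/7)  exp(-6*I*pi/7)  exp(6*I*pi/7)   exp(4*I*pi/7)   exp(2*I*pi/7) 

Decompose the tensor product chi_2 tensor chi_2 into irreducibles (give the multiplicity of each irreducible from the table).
chi_2 tensor chi_2 = chi_4 (all other irreducibles have multiplicity 0).

Details: The character of a tensor product is the pointwise product (chi_2 * chi_2)(C) = chi_2(C) * chi_2(C):
  {0}: (1)*(1), {1}: (exp(4*I*pi/7))*(exp(4*I*pi/7)), {2}: (exp(-6*I*pi/7))*(exp(-6*I*pi/7)), {3}: (exp(-2*I*pi/7))*(exp(-2*I*pi/7)), {4}: (exp(2*I*pi/7))*(exp(2*I*pi/7)), {5}: (exp(6*I*pi/7))*(exp(6*I*pi/7)), {6}: (exp(-4*I*pi/7))*(exp(-4*I*pi/7))
so (chi_2 * chi_2) takes values
  {0} -> 1, {1} -> exp(-6*I*pi/7), {2} -> exp(2*I*pi/7), {3} -> exp(-4*I*pi/7), {4} -> exp(4*I*pi/7), {5} -> exp(-2*I*pi/7), {6} -> exp(6*I*pi/7).
Now take the inner product of this character with each irreducible chi from the table, <chi_2*chi_2, chi> = (1/7) sum_C |C| (chi_2*chi_2)(C) conj(chi(C)):
  <chi_2*chi_2, chi_0> = (1/7)[1*(1)*conj(1) + 1*(exp(-6*I*pi/7))*conj(1) + 1*(exp(2*I*pi/7))*conj(1) + 1*(exp(-4*I*pi/7))*conj(1) + 1*(exp(4*I*pi/7))*conj(1) + 1*(exp(-2*I*pi/7))*conj(1) + 1*(exp(6*I*pi/7))*conj(1)]
      = (1/7)[(1) + (exp(-6*I*pi/7)) + (exp(2*I*pi/7)) + (exp(-4*I*pi/7)) + (exp(4*I*pi/7)) + (exp(-2*I*pi/7)) + (exp(6*I*pi/7))] = 0/7 = 0
  <chi_2*chi_2, chi_1> = (1/7)[1*(1)*conj(1) + 1*(exp(-6*I*pi/7))*conj(exp(2*I*pi/7)) + 1*(exp(2*I*pi/7))*conj(exp(4*I*pi/7)) + 1*(exp(-4*I*pi/7))*conj(exp(6*I*pi/7)) + 1*(exp(4*I*pi/7))*conj(exp(-6*I*pi/7)) + 1*(exp(-2*I*pi/7))*conj(exp(-4*I*pi/7)) + 1*(exp(6*I*pi/7))*conj(exp(-2*I*pi/7))]
      = (1/7)[(1) + (exp(6*I*pi/7)) + (exp(-2*I*pi/7)) + (exp(4*I*pi/7)) + (exp(-4*I*pi/7)) + (exp(2*I*pi/7)) + (exp(-6*I*pi/7))] = 0/7 = 0
  <chi_2*chi_2, chi_2> = (1/7)[1*(1)*conj(1) + 1*(exp(-6*I*pi/7))*conj(exp(4*I*pi/7)) + 1*(exp(2*I*pi/7))*conj(exp(-6*I*pi/7)) + 1*(exp(-4*I*pi/7))*conj(exp(-2*I*pi/7)) + 1*(exp(4*I*pi/7))*conj(exp(2*I*pi/7)) + 1*(exp(-2*I*pi/7))*conj(exp(6*I*pi/7)) + 1*(exp(6*I*pi/7))*conj(exp(-4*I*pi/7))]
      = (1/7)[(1) + (exp(4*I*pi/7)) + (exp(-6*I*pi/7)) + (exp(-2*I*pi/7)) + (exp(2*I*pi/7)) + (exp(6*I*pi/7)) + (exp(-4*I*pi/7))] = 0/7 = 0
  <chi_2*chi_2, chi_3> = (1/7)[1*(1)*conj(1) + 1*(exp(-6*I*pi/7))*conj(exp(6*I*pi/7)) + 1*(exp(2*I*pi/7))*conj(exp(-2*I*pi/7)) + 1*(exp(-4*I*pi/7))*conj(exp(4*I*pi/7)) + 1*(exp(4*I*pi/7))*conj(exp(-4*I*pi/7)) + 1*(exp(-2*I*pi/7))*conj(exp(2*I*pi/7)) + 1*(exp(6*I*pi/7))*conj(exp(-6*I*pi/7))]
      = (1/7)[(1) + (exp(2*I*pi/7)) + (exp(4*I*pi/7)) + (exp(6*I*pi/7)) + (exp(-6*I*pi/7)) + (exp(-4*I*pi/7)) + (exp(-2*I*pi/7))] = 0/7 = 0
  <chi_2*chi_2, chi_4> = (1/7)[1*(1)*conj(1) + 1*(exp(-6*I*pi/7))*conj(exp(-6*I*pi/7)) + 1*(exp(2*I*pi/7))*conj(exp(2*I*pi/7)) + 1*(exp(-4*I*pi/7))*conj(exp(-4*I*pi/7)) + 1*(exp(4*I*pi/7))*conj(exp(4*I*pi/7)) + 1*(exp(-2*I*pi/7))*conj(exp(-2*I*pi/7)) + 1*(exp(6*I*pi/7))*conj(exp(6*I*pi/7))]
      = (1/7)[(1) + (1) + (1) + (1) + (1) + (1) + (1)] = 7/7 = 1
  <chi_2*chi_2, chi_5> = (1/7)[1*(1)*conj(1) + 1*(exp(-6*I*pi/7))*conj(exp(-4*I*pi/7)) + 1*(exp(2*I*pi/7))*conj(exp(6*I*pi/7)) + 1*(exp(-4*I*pi/7))*conj(exp(2*I*pi/7)) + 1*(exp(4*I*pi/7))*conj(exp(-2*I*pi/7)) + 1*(exp(-2*I*pi/7))*conj(exp(-6*I*pi/7)) + 1*(exp(6*I*pi/7))*conj(exp(4*I*pi/7))]
      = (1/7)[(1) + (exp(-2*I*pi/7)) + (exp(-4*I*pi/7)) + (exp(-6*I*pi/7)) + (exp(6*I*pi/7)) + (exp(4*I*pi/7)) + (exp(2*I*pi/7))] = 0/7 = 0
  <chi_2*chi_2, chi_6> = (1/7)[1*(1)*conj(1) + 1*(exp(-6*I*pi/7))*conj(exp(-2*I*pi/7)) + 1*(exp(2*I*pi/7))*conj(exp(-4*I*pi/7)) + 1*(exp(-4*I*pi/7))*conj(exp(-6*I*pi/7)) + 1*(exp(4*I*pi/7))*conj(exp(6*I*pi/7)) + 1*(exp(-2*I*pi/7))*conj(exp(4*I*pi/7)) + 1*(exp(6*I*pi/7))*conj(exp(2*I*pi/7))]
      = (1/7)[(1) + (exp(-4*I*pi/7)) + (exp(6*I*pi/7)) + (exp(2*I*pi/7)) + (exp(-2*I*pi/7)) + (exp(-6*I*pi/7)) + (exp(4*I*pi/7))] = 0/7 = 0
(Exp terms are combined using exp(i*s)*conj(exp(i*t)) = exp(i*(s-t)), and sums of them are collapsed using the identity that for every m > 1 the m distinct m-th roots of unity sum to 0, e.g. 1 + exp(2*I*pi/3) + exp(-2*I*pi/3) = 0.)
Hence the multiplicities are chi_4: 1. Dimension check: dim(chi_2)*dim(chi_2) = 1*1 = 1 and sum (mult * dim) = 1*1 = 1.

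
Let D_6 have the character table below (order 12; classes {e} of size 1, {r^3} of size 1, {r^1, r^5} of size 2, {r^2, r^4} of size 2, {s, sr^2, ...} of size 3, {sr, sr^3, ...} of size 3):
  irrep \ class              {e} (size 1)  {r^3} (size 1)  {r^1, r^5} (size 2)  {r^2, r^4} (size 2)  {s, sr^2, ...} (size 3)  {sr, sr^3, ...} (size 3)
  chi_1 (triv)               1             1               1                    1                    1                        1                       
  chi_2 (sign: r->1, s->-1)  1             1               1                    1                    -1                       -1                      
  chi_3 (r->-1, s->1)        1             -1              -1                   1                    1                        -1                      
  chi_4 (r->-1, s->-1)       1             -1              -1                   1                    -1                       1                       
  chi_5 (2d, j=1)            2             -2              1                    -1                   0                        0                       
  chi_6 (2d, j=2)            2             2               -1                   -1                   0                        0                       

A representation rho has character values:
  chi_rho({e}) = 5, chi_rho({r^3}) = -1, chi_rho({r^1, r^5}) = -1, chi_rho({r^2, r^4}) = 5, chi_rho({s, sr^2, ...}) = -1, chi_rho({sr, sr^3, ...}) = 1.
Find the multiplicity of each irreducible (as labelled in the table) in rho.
Multiplicities: chi_1: 1, chi_2: 1, chi_3: 1, chi_4: 2, chi_5: 0, chi_6: 0.

Solution. Use <chi_rho, chi> = (1/|G|) sum_C |C| * chi_rho(C) * conj(chi(C)) with |G| = 12 for each irreducible chi in the table:
  <chi_rho, chi_1> = (1/12)[1*(5)*conj(1) + 1*(-1)*conj(1) + 2*(-1)*conj(1) + 2*(5)*conj(1) + 3*(-1)*conj(1) + 3*(1)*conj(1)]
      = (1/12)[(5) + (-1) + (-2) + (10) + (-3) + (3)] = 12/12 = 1
  <chi_rho, chi_2> = (1/12)[1*(5)*conj(1) + 1*(-1)*conj(1) + 2*(-1)*conj(1) + 2*(5)*conj(1) + 3*(-1)*conj(-1) + 3*(1)*conj(-1)]
      = (1/12)[(5) + (-1) + (-2) + (10) + (3) + (-3)] = 12/12 = 1
  <chi_rho, chi_3> = (1/12)[1*(5)*conj(1) + 1*(-1)*conj(-1) + 2*(-1)*conj(-1) + 2*(5)*conj(1) + 3*(-1)*conj(1) + 3*(1)*conj(-1)]
      = (1/12)[(5) + (1) + (2) + (10) + (-3) + (-3)] = 12/12 = 1
  <chi_rho, chi_4> = (1/12)[1*(5)*conj(1) + 1*(-1)*conj(-1) + 2*(-1)*conj(-1) + 2*(5)*conj(1) + 3*(-1)*conj(-1) + 3*(1)*conj(1)]
      = (1/12)[(5) + (1) + (2) + (10) + (3) + (3)] = 24/12 = 2
  <chi_rho, chi_5> = (1/12)[1*(5)*conj(2) + 1*(-1)*conj(-2) + 2*(-1)*conj(1) + 2*(5)*conj(-1) + 3*(-1)*conj(0) + 3*(1)*conj(0)]
      = (1/12)[(10) + (2) + (-2) + (-10) + (0) + (0)] = 0/12 = 0
  <chi_rho, chi_6> = (1/12)[1*(5)*conj(2) + 1*(-1)*conj(2) + 2*(-1)*conj(-1) + 2*(5)*conj(-1) + 3*(-1)*conj(0) + 3*(1)*conj(0)]
      = (1/12)[(10) + (-2) + (2) + (-10) + (0) + (0)] = 0/12 = 0
Dimension check: dim(rho) = sum (mult * dim) = 1*1 + 1*1 + 1*1 + 2*1 + 0*2 + 0*2 = 5 = chi_rho(e) = 5.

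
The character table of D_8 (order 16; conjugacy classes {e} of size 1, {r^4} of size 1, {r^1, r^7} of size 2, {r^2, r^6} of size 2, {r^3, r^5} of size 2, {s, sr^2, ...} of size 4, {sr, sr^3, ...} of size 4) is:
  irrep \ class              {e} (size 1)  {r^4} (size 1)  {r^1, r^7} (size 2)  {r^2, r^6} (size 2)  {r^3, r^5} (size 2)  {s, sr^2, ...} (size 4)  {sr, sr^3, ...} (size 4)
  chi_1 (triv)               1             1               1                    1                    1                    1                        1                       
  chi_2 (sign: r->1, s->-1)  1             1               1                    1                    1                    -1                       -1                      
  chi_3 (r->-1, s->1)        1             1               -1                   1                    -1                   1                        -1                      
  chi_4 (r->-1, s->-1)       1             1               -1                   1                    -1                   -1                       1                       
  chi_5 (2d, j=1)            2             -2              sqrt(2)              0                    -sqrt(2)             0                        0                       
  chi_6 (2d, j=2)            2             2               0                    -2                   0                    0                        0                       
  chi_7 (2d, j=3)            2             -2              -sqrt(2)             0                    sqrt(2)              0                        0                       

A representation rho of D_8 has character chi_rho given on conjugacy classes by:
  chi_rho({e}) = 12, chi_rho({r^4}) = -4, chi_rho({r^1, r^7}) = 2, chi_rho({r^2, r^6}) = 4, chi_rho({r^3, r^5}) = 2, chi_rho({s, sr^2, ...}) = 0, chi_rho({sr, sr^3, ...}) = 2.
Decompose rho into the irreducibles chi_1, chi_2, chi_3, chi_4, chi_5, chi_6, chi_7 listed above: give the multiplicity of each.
Multiplicities: chi_1: 2, chi_2: 1, chi_3: 0, chi_4: 1, chi_5: 2, chi_6: 0, chi_7: 2.

Use <chi_rho, chi> = (1/|G|) sum_C |C| * chi_rho(C) * conj(chi(C)) with |G| = 16 for each irreducible chi in the table:
  <chi_rho, chi_1> = (1/16)[1*(12)*conj(1) + 1*(-4)*conj(1) + 2*(2)*conj(1) + 2*(4)*conj(1) + 2*(2)*conj(1) + 4*(0)*conj(1) + 4*(2)*conj(1)]
      = (1/16)[(12) + (-4) + (4) + (8) + (4) + (0) + (8)] = 32/16 = 2
  <chi_rho, chi_2> = (1/16)[1*(12)*conj(1) + 1*(-4)*conj(1) + 2*(2)*conj(1) + 2*(4)*conj(1) + 2*(2)*conj(1) + 4*(0)*conj(-1) + 4*(2)*conj(-1)]
      = (1/16)[(12) + (-4) + (4) + (8) + (4) + (0) + (-8)] = 16/16 = 1
  <chi_rho, chi_3> = (1/16)[1*(12)*conj(1) + 1*(-4)*conj(1) + 2*(2)*conj(-1) + 2*(4)*conj(1) + 2*(2)*conj(-1) + 4*(0)*conj(1) + 4*(2)*conj(-1)]
      = (1/16)[(12) + (-4) + (-4) + (8) + (-4) + (0) + (-8)] = 0/16 = 0
  <chi_rho, chi_4> = (1/16)[1*(12)*conj(1) + 1*(-4)*conj(1) + 2*(2)*conj(-1) + 2*(4)*conj(1) + 2*(2)*conj(-1) + 4*(0)*conj(-1) + 4*(2)*conj(1)]
      = (1/16)[(12) + (-4) + (-4) + (8) + (-4) + (0) + (8)] = 16/16 = 1
  <chi_rho, chi_5> = (1/16)[1*(12)*conj(2) + 1*(-4)*conj(-2) + 2*(2)*conj(sqrt(2)) + 2*(4)*conj(0) + 2*(2)*conj(-sqrt(2)) + 4*(0)*conj(0) + 4*(2)*conj(0)]
      = (1/16)[(24) + (8) + (4*sqrt(2)) + (0) + (-4*sqrt(2)) + (0) + (0)] = 32/16 = 2
  <chi_rho, chi_6> = (1/16)[1*(12)*conj(2) + 1*(-4)*conj(2) + 2*(2)*conj(0) + 2*(4)*conj(-2) + 2*(2)*conj(0) + 4*(0)*conj(0) + 4*(2)*conj(0)]
      = (1/16)[(24) + (-8) + (0) + (-16) + (0) + (0) + (0)] = 0/16 = 0
  <chi_rho, chi_7> = (1/16)[1*(12)*conj(2) + 1*(-4)*conj(-2) + 2*(2)*conj(-sqrt(2)) + 2*(4)*conj(0) + 2*(2)*conj(sqrt(2)) + 4*(0)*conj(0) + 4*(2)*conj(0)]
      = (1/16)[(24) + (8) + (-4*sqrt(2)) + (0) + (4*sqrt(2)) + (0) + (0)] = 32/16 = 2
Dimension check: dim(rho) = sum (mult * dim) = 2*1 + 1*1 + 0*1 + 1*1 + 2*2 + 0*2 + 2*2 = 12 = chi_rho(e) = 12.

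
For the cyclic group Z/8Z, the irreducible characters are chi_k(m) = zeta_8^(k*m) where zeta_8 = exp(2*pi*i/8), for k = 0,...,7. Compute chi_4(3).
chi_4(3) = zeta_8^12 = -1

chi_4(3) = zeta_8^(4*3) = zeta_8^12. Since zeta_8^8 = 1, this equals zeta_8^4 = exp(2*pi*i*4/8) = -1.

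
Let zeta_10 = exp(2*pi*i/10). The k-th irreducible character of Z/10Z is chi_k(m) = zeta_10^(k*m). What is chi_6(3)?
chi_6(3) = zeta_10^18 = exp(-2*I*pi/5)

Working: chi_6(3) = zeta_10^(6*3) = zeta_10^18. Since zeta_10^10 = 1, this equals zeta_10^8 = exp(2*pi*i*8/10) = exp(-2*I*pi/5).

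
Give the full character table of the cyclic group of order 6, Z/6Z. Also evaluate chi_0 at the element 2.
Character table of Z/6Z (irreps indexed chi_0,...,chi_5 with chi_k(m) = zeta_6^(k*m), zeta_6 = exp(2*pi*i/6)):
  irrep \ class  {0} (size 1)  {1} (size 1)    {2} (size 1)    {3} (size 1)  {4} (size 1)    {5} (size 1)  
  chi_0          1             1               1               1             1               1             
  chi_1          1             exp(I*pi/3)     exp(2*I*pi/3)   -1            exp(-2*I*pi/3)  exp(-I*pi/3)  
  chi_2          1             exp(2*I*pi/3)   exp(-2*I*pi/3)  1             exp(2*I*pi/3)   exp(-2*I*pi/3)
  chi_3          1             -1              1               -1            1               -1            
  chi_4          1             exp(-2*I*pi/3)  exp(2*I*pi/3)   1             exp(-2*I*pi/3)  exp(2*I*pi/3) 
  chi_5          1             exp(-I*pi/3)    exp(-2*I*pi/3)  -1            exp(2*I*pi/3)   exp(I*pi/3)   

Spot check: chi_0(2) = zeta_6^(0*2) = zeta_6^0 = 1.

Why: Z/6Z is abelian, so all 6 irreducible complex representations are 1-dimensional. They are given by chi_k(m) = zeta_6^(k*m) for k = 0,...,5. Row orthogonality: sum_m chi_k(m) conj(chi_l(m)) = 6 * [k = l].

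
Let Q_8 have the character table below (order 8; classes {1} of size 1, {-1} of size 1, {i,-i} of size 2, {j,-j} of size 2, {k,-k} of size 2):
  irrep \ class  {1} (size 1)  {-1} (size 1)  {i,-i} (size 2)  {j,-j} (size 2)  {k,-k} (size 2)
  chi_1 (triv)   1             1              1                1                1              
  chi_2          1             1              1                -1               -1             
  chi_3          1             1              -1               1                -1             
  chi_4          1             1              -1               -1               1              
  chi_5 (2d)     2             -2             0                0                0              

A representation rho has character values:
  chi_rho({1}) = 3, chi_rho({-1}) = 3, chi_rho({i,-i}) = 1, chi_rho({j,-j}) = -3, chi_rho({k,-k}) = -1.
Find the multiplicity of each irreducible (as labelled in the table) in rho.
Multiplicities: chi_1: 0, chi_2: 2, chi_3: 0, chi_4: 1, chi_5: 0.

Justification: Use <chi_rho, chi> = (1/|G|) sum_C |C| * chi_rho(C) * conj(chi(C)) with |G| = 8 for each irreducible chi in the table:
  <chi_rho, chi_1> = (1/8)[1*(3)*conj(1) + 1*(3)*conj(1) + 2*(1)*conj(1) + 2*(-3)*conj(1) + 2*(-1)*conj(1)]
      = (1/8)[(3) + (3) + (2) + (-6) + (-2)] = 0/8 = 0
  <chi_rho, chi_2> = (1/8)[1*(3)*conj(1) + 1*(3)*conj(1) + 2*(1)*conj(1) + 2*(-3)*conj(-1) + 2*(-1)*conj(-1)]
      = (1/8)[(3) + (3) + (2) + (6) + (2)] = 16/8 = 2
  <chi_rho, chi_3> = (1/8)[1*(3)*conj(1) + 1*(3)*conj(1) + 2*(1)*conj(-1) + 2*(-3)*conj(1) + 2*(-1)*conj(-1)]
      = (1/8)[(3) + (3) + (-2) + (-6) + (2)] = 0/8 = 0
  <chi_rho, chi_4> = (1/8)[1*(3)*conj(1) + 1*(3)*conj(1) + 2*(1)*conj(-1) + 2*(-3)*conj(-1) + 2*(-1)*conj(1)]
      = (1/8)[(3) + (3) + (-2) + (6) + (-2)] = 8/8 = 1
  <chi_rho, chi_5> = (1/8)[1*(3)*conj(2) + 1*(3)*conj(-2) + 2*(1)*conj(0) + 2*(-3)*conj(0) + 2*(-1)*conj(0)]
      = (1/8)[(6) + (-6) + (0) + (0) + (0)] = 0/8 = 0
Dimension check: dim(rho) = sum (mult * dim) = 0*1 + 2*1 + 0*1 + 1*1 + 0*2 = 3 = chi_rho(e) = 3.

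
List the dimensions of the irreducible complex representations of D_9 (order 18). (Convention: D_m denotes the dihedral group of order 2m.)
Dimensions: 1, 1, 2, 2, 2, 2

Justification: There are 6 irreducibles (= number of conjugacy classes). Their dimensions d_i satisfy sum d_i^2 = |G| = 18: 1 + 1 + 4 + 4 + 4 + 4 = 18.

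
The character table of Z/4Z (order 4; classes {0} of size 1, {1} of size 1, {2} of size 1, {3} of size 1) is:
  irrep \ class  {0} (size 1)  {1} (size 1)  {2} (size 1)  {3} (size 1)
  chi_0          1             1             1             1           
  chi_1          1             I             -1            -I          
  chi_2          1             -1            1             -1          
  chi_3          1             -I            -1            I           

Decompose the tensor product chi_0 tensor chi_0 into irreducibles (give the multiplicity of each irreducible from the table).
chi_0 tensor chi_0 = chi_0 (all other irreducibles have multiplicity 0).

The character of a tensor product is the pointwise product (chi_0 * chi_0)(C) = chi_0(C) * chi_0(C):
  {0}: (1)*(1), {1}: (1)*(1), {2}: (1)*(1), {3}: (1)*(1)
so (chi_0 * chi_0) takes values
  {0} -> 1, {1} -> 1, {2} -> 1, {3} -> 1.
Now take the inner product of this character with each irreducible chi from the table, <chi_0*chi_0, chi> = (1/4) sum_C |C| (chi_0*chi_0)(C) conj(chi(C)):
  <chi_0*chi_0, chi_0> = (1/4)[1*(1)*conj(1) + 1*(1)*conj(1) + 1*(1)*conj(1) + 1*(1)*conj(1)]
      = (1/4)[(1) + (1) + (1) + (1)] = 4/4 = 1
  <chi_0*chi_0, chi_1> = (1/4)[1*(1)*conj(1) + 1*(1)*conj(I) + 1*(1)*conj(-1) + 1*(1)*conj(-I)]
      = (1/4)[(1) + (-I) + (-1) + (I)] = 0/4 = 0
  <chi_0*chi_0, chi_2> = (1/4)[1*(1)*conj(1) + 1*(1)*conj(-1) + 1*(1)*conj(1) + 1*(1)*conj(-1)]
      = (1/4)[(1) + (-1) + (1) + (-1)] = 0/4 = 0
  <chi_0*chi_0, chi_3> = (1/4)[1*(1)*conj(1) + 1*(1)*conj(-I) + 1*(1)*conj(-1) + 1*(1)*conj(I)]
      = (1/4)[(1) + (I) + (-1) + (-I)] = 0/4 = 0
(Exp terms are combined using exp(i*s)*conj(exp(i*t)) = exp(i*(s-t)), and sums of them are collapsed using the identity that for every m > 1 the m distinct m-th roots of unity sum to 0, e.g. 1 + exp(2*I*pi/3) + exp(-2*I*pi/3) = 0.)
Hence the multiplicities are chi_0: 1. Dimension check: dim(chi_0)*dim(chi_0) = 1*1 = 1 and sum (mult * dim) = 1*1 = 1.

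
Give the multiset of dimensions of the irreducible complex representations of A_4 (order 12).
Dimensions: 1, 1, 1, 3

Justification: There are 4 irreducibles (= number of conjugacy classes). Their dimensions d_i satisfy sum d_i^2 = |G| = 12: 1 + 1 + 1 + 9 = 12.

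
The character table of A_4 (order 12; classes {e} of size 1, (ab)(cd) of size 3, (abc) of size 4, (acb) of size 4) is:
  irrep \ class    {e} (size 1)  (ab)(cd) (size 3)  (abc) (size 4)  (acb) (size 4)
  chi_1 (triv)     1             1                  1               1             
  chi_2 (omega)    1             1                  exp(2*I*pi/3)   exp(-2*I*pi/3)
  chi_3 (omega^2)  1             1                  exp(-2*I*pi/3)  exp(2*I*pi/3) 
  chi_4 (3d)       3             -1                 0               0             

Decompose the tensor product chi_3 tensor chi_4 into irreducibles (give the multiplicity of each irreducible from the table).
chi_3 tensor chi_4 = chi_4 (all other irreducibles have multiplicity 0).

Reasoning: The character of a tensor product is the pointwise product (chi_3 * chi_4)(C) = chi_3(C) * chi_4(C):
  {e}: (1)*(3), (ab)(cd): (1)*(-1), (abc): (exp(-2*I*pi/3))*(0), (acb): (exp(2*I*pi/3))*(0)
so (chi_3 * chi_4) takes values
  {e} -> 3, (ab)(cd) -> -1, (abc) -> 0, (acb) -> 0.
Now take the inner product of this character with each irreducible chi from the table, <chi_3*chi_4, chi> = (1/12) sum_C |C| (chi_3*chi_4)(C) conj(chi(C)):
  <chi_3*chi_4, chi_1> = (1/12)[1*(3)*conj(1) + 3*(-1)*conj(1) + 4*(0)*conj(1) + 4*(0)*conj(1)]
      = (1/12)[(3) + (-3) + (0) + (0)] = 0/12 = 0
  <chi_3*chi_4, chi_2> = (1/12)[1*(3)*conj(1) + 3*(-1)*conj(1) + 4*(0)*conj(exp(2*I*pi/3)) + 4*(0)*conj(exp(-2*I*pi/3))]
      = (1/12)[(3) + (-3) + (0) + (0)] = 0/12 = 0
  <chi_3*chi_4, chi_3> = (1/12)[1*(3)*conj(1) + 3*(-1)*conj(1) + 4*(0)*conj(exp(-2*I*pi/3)) + 4*(0)*conj(exp(2*I*pi/3))]
      = (1/12)[(3) + (-3) + (0) + (0)] = 0/12 = 0
  <chi_3*chi_4, chi_4> = (1/12)[1*(3)*conj(3) + 3*(-1)*conj(-1) + 4*(0)*conj(0) + 4*(0)*conj(0)]
      = (1/12)[(9) + (3) + (0) + (0)] = 12/12 = 1
(Exp terms are combined using exp(i*s)*conj(exp(i*t)) = exp(i*(s-t)), and sums of them are collapsed using the identity that for every m > 1 the m distinct m-th roots of unity sum to 0, e.g. 1 + exp(2*I*pi/3) + exp(-2*I*pi/3) = 0.)
Hence the multiplicities are chi_4: 1. Dimension check: dim(chi_3)*dim(chi_4) = 1*3 = 3 and sum (mult * dim) = 1*3 = 3.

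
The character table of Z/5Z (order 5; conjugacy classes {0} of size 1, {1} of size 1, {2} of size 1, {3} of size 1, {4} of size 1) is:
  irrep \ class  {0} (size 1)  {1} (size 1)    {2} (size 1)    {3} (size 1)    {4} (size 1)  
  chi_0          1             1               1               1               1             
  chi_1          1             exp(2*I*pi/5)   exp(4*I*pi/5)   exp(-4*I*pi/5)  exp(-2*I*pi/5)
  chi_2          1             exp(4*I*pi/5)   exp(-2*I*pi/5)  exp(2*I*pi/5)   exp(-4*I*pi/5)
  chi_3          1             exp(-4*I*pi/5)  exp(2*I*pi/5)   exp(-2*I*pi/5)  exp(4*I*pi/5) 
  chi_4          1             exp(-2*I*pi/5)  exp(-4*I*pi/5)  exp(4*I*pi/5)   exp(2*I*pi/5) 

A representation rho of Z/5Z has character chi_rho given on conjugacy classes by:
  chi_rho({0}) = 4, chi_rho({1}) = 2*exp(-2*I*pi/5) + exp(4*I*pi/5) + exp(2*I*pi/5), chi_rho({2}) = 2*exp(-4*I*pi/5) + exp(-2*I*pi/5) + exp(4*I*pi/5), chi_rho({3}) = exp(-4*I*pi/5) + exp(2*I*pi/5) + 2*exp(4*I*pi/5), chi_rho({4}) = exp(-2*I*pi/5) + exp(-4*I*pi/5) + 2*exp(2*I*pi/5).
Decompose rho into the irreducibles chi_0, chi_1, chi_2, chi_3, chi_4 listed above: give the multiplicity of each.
Multiplicities: chi_0: 0, chi_1: 1, chi_2: 1, chi_3: 0, chi_4: 2.

Justification: Use <chi_rho, chi> = (1/|G|) sum_C |C| * chi_rho(C) * conj(chi(C)) with |G| = 5 for each irreducible chi in the table:
  <chi_rho, chi_0> = (1/5)[1*(4)*conj(1) + 1*(2*exp(-2*I*pi/5) + exp(4*I*pi/5) + exp(2*I*pi/5))*conj(1) + 1*(2*exp(-4*I*pi/5) + exp(-2*I*pi/5) + exp(4*I*pi/5))*conj(1) + 1*(exp(-4*I*pi/5) + exp(2*I*pi/5) + 2*exp(4*I*pi/5))*conj(1) + 1*(exp(-2*I*pi/5) + exp(-4*I*pi/5) + 2*exp(2*I*pi/5))*conj(1)]
      = (1/5)[(4) + (2*exp(-2*I*pi/5) + exp(4*I*pi/5) + exp(2*I*pi/5)) + (2*exp(-4*I*pi/5) + exp(-2*I*pi/5) + exp(4*I*pi/5)) + (exp(-4*I*pi/5) + exp(2*I*pi/5) + 2*exp(4*I*pi/5)) + (exp(-2*I*pi/5) + exp(-4*I*pi/5) + 2*exp(2*I*pi/5))] = 0/5 = 0
  <chi_rho, chi_1> = (1/5)[1*(4)*conj(1) + 1*(2*exp(-2*I*pi/5) + exp(4*I*pi/5) + exp(2*I*pi/5))*conj(exp(2*I*pi/5)) + 1*(2*exp(-4*I*pi/5) + exp(-2*I*pi/5) + exp(4*I*pi/5))*conj(exp(4*I*pi/5)) + 1*(exp(-4*I*pi/5) + exp(2*I*pi/5) + 2*exp(4*I*pi/5))*conj(exp(-4*I*pi/5)) + 1*(exp(-2*I*pi/5) + exp(-4*I*pi/5) + 2*exp(2*I*pi/5))*conj(exp(-2*I*pi/5))]
      = (1/5)[(4) + (1 + 2*exp(-4*I*pi/5) + exp(2*I*pi/5)) + (1 + exp(4*I*pi/5) + 2*exp(2*I*pi/5)) + (1 + 2*exp(-2*I*pi/5) + exp(-4*I*pi/5)) + (1 + exp(-2*I*pi/5) + 2*exp(4*I*pi/5))] = 5/5 = 1
  <chi_rho, chi_2> = (1/5)[1*(4)*conj(1) + 1*(2*exp(-2*I*pi/5) + exp(4*I*pi/5) + exp(2*I*pi/5))*conj(exp(4*I*pi/5)) + 1*(2*exp(-4*I*pi/5) + exp(-2*I*pi/5) + exp(4*I*pi/5))*conj(exp(-2*I*pi/5)) + 1*(exp(-4*I*pi/5) + exp(2*I*pi/5) + 2*exp(4*I*pi/5))*conj(exp(2*I*pi/5)) + 1*(exp(-2*I*pi/5) + exp(-4*I*pi/5) + 2*exp(2*I*pi/5))*conj(exp(-4*I*pi/5))]
      = (1/5)[(4) + (1 + exp(-2*I*pi/5) + 2*exp(4*I*pi/5)) + (1 + 2*exp(-2*I*pi/5) + exp(-4*I*pi/5)) + (1 + exp(4*I*pi/5) + 2*exp(2*I*pi/5)) + (1 + 2*exp(-4*I*pi/5) + exp(2*I*pi/5))] = 5/5 = 1
  <chi_rho, chi_3> = (1/5)[1*(4)*conj(1) + 1*(2*exp(-2*I*pi/5) + exp(4*I*pi/5) + exp(2*I*pi/5))*conj(exp(-4*I*pi/5)) + 1*(2*exp(-4*I*pi/5) + exp(-2*I*pi/5) + exp(4*I*pi/5))*conj(exp(2*I*pi/5)) + 1*(exp(-4*I*pi/5) + exp(2*I*pi/5) + 2*exp(4*I*pi/5))*conj(exp(-2*I*pi/5)) + 1*(exp(-2*I*pi/5) + exp(-4*I*pi/5) + 2*exp(2*I*pi/5))*conj(exp(4*I*pi/5))]
      = (1/5)[(4) + (exp(-2*I*pi/5) + exp(-4*I*pi/5) + 2*exp(2*I*pi/5)) + (exp(-4*I*pi/5) + exp(2*I*pi/5) + 2*exp(4*I*pi/5)) + (2*exp(-4*I*pi/5) + exp(-2*I*pi/5) + exp(4*I*pi/5)) + (2*exp(-2*I*pi/5) + exp(4*I*pi/5) + exp(2*I*pi/5))] = 0/5 = 0
  <chi_rho, chi_4> = (1/5)[1*(4)*conj(1) + 1*(2*exp(-2*I*pi/5) + exp(4*I*pi/5) + exp(2*I*pi/5))*conj(exp(-2*I*pi/5)) + 1*(2*exp(-4*I*pi/5) + exp(-2*I*pi/5) + exp(4*I*pi/5))*conj(exp(-4*I*pi/5)) + 1*(exp(-4*I*pi/5) + exp(2*I*pi/5) + 2*exp(4*I*pi/5))*conj(exp(4*I*pi/5)) + 1*(exp(-2*I*pi/5) + exp(-4*I*pi/5) + 2*exp(2*I*pi/5))*conj(exp(2*I*pi/5))]
      = (1/5)[(4) + (2 + exp(-4*I*pi/5) + exp(4*I*pi/5)) + (2 + exp(-2*I*pi/5) + exp(2*I*pi/5)) + (2 + exp(-2*I*pi/5) + exp(2*I*pi/5)) + (2 + exp(-4*I*pi/5) + exp(4*I*pi/5))] = 10/5 = 2
(Exp terms are combined using exp(i*s)*conj(exp(i*t)) = exp(i*(s-t)), and sums of them are collapsed using the identity that for every m > 1 the m distinct m-th roots of unity sum to 0, e.g. 1 + exp(2*I*pi/3) + exp(-2*I*pi/3) = 0.)
Dimension check: dim(rho) = sum (mult * dim) = 0*1 + 1*1 + 1*1 + 0*1 + 2*1 = 4 = chi_rho(e) = 4.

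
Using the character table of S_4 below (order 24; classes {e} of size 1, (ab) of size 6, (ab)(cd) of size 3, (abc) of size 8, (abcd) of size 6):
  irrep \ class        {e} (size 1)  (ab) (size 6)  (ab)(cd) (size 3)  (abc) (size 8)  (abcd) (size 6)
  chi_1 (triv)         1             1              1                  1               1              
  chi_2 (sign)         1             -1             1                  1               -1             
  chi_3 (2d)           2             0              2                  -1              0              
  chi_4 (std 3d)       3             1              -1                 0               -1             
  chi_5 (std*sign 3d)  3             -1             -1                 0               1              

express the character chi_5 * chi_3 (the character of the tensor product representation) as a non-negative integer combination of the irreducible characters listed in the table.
chi_5 tensor chi_3 = chi_4 + chi_5 (all other irreducibles have multiplicity 0).

Proof sketch: The character of a tensor product is the pointwise product (chi_5 * chi_3)(C) = chi_5(C) * chi_3(C):
  {e}: (3)*(2), (ab): (-1)*(0), (ab)(cd): (-1)*(2), (abc): (0)*(-1), (abcd): (1)*(0)
so (chi_5 * chi_3) takes values
  {e} -> 6, (ab) -> 0, (ab)(cd) -> -2, (abc) -> 0, (abcd) -> 0.
Now take the inner product of this character with each irreducible chi from the table, <chi_5*chi_3, chi> = (1/24) sum_C |C| (chi_5*chi_3)(C) conj(chi(C)):
  <chi_5*chi_3, chi_1> = (1/24)[1*(6)*conj(1) + 6*(0)*conj(1) + 3*(-2)*conj(1) + 8*(0)*conj(1) + 6*(0)*conj(1)]
      = (1/24)[(6) + (0) + (-6) + (0) + (0)] = 0/24 = 0
  <chi_5*chi_3, chi_2> = (1/24)[1*(6)*conj(1) + 6*(0)*conj(-1) + 3*(-2)*conj(1) + 8*(0)*conj(1) + 6*(0)*conj(-1)]
      = (1/24)[(6) + (0) + (-6) + (0) + (0)] = 0/24 = 0
  <chi_5*chi_3, chi_3> = (1/24)[1*(6)*conj(2) + 6*(0)*conj(0) + 3*(-2)*conj(2) + 8*(0)*conj(-1) + 6*(0)*conj(0)]
      = (1/24)[(12) + (0) + (-12) + (0) + (0)] = 0/24 = 0
  <chi_5*chi_3, chi_4> = (1/24)[1*(6)*conj(3) + 6*(0)*conj(1) + 3*(-2)*conj(-1) + 8*(0)*conj(0) + 6*(0)*conj(-1)]
      = (1/24)[(18) + (0) + (6) + (0) + (0)] = 24/24 = 1
  <chi_5*chi_3, chi_5> = (1/24)[1*(6)*conj(3) + 6*(0)*conj(-1) + 3*(-2)*conj(-1) + 8*(0)*conj(0) + 6*(0)*conj(1)]
      = (1/24)[(18) + (0) + (6) + (0) + (0)] = 24/24 = 1
Hence the multiplicities are chi_4: 1, chi_5: 1. Dimension check: dim(chi_5)*dim(chi_3) = 3*2 = 6 and sum (mult * dim) = 1*3 + 1*3 = 6.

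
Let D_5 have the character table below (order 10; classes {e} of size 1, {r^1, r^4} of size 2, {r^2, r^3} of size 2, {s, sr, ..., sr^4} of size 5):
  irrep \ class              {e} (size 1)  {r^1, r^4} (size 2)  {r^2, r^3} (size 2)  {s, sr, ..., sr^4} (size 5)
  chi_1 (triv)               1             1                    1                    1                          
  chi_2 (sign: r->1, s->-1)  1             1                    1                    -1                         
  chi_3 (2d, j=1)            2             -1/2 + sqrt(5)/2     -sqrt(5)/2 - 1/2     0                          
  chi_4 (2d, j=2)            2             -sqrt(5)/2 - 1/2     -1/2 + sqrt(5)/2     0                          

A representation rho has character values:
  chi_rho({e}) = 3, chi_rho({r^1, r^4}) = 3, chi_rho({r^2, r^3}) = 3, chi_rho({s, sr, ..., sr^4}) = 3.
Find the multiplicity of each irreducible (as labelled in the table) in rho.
Multiplicities: chi_1: 3, chi_2: 0, chi_3: 0, chi_4: 0.

Solution. Use <chi_rho, chi> = (1/|G|) sum_C |C| * chi_rho(C) * conj(chi(C)) with |G| = 10 for each irreducible chi in the table:
  <chi_rho, chi_1> = (1/10)[1*(3)*conj(1) + 2*(3)*conj(1) + 2*(3)*conj(1) + 5*(3)*conj(1)]
      = (1/10)[(3) + (6) + (6) + (15)] = 30/10 = 3
  <chi_rho, chi_2> = (1/10)[1*(3)*conj(1) + 2*(3)*conj(1) + 2*(3)*conj(1) + 5*(3)*conj(-1)]
      = (1/10)[(3) + (6) + (6) + (-15)] = 0/10 = 0
  <chi_rho, chi_3> = (1/10)[1*(3)*conj(2) + 2*(3)*conj(-1/2 + sqrt(5)/2) + 2*(3)*conj(-sqrt(5)/2 - 1/2) + 5*(3)*conj(0)]
      = (1/10)[(6) + (-3 + 3*sqrt(5)) + (-3*sqrt(5) - 3) + (0)] = 0/10 = 0
  <chi_rho, chi_4> = (1/10)[1*(3)*conj(2) + 2*(3)*conj(-sqrt(5)/2 - 1/2) + 2*(3)*conj(-1/2 + sqrt(5)/2) + 5*(3)*conj(0)]
      = (1/10)[(6) + (-3*sqrt(5) - 3) + (-3 + 3*sqrt(5)) + (0)] = 0/10 = 0
Dimension check: dim(rho) = sum (mult * dim) = 3*1 + 0*1 + 0*2 + 0*2 = 3 = chi_rho(e) = 3.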